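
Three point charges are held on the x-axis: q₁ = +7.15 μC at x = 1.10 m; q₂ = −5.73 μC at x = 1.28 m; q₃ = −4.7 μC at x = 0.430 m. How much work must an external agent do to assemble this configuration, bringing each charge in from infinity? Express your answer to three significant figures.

-2.21 J

The work to assemble the configuration equals its total potential energy, U = Σ kqᵢqⱼ/rᵢⱼ over all pairs.
Pair separations: r₁₂ = 0.180 m, r₁₃ = 0.670 m, r₂₃ = 0.850 m.
U = (-2.05) + (-0.451) + (0.285) = -2.21 J.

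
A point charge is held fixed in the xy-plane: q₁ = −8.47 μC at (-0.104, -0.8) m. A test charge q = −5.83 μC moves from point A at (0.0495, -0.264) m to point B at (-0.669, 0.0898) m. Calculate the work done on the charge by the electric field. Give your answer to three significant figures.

0.375 J

The work done by the electric force is W_field = −ΔU = −q(V_B − V_A) = q(V_A − V_B).
At A: distance to the source charge is 0.558 m; V_A = kq₁/r = -1.37×10⁵ V.
At B: distance to the source charge is 1.05 m; V_B = kq₁/r = -7.22×10⁴ V.
ΔV = V_B − V_A = 6.43×10⁴ V.
W_field = −qΔV = −(-5.83×10⁻⁶ C)(6.43×10⁴ V) = 0.375 J.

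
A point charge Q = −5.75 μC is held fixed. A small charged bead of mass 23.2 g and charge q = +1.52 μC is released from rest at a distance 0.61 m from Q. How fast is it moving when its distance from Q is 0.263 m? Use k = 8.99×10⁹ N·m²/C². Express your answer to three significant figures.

Only the electrostatic force acts, so mechanical energy is conserved: ½mv² = U₁ − U₂ = kQq(1/r₁ − 1/r₂).
U₁ − U₂ = (8.99×10⁹ N·m²/C²)(-5.75×10⁻⁶ C)(1.52×10⁻⁶ C)(1/0.610 − 1/0.263) = 0.170 J.
v = √(2·0.170/0.0232) = 3.83 m/s.

3.83 m/s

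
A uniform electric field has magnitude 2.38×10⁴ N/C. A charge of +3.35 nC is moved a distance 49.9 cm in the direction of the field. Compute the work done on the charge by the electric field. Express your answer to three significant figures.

The potential change for a displacement 49.9 cm in the direction of the field is ΔV = −Ed = -1.19×10⁴ V.
W_field = −qΔV = 3.98×10⁻⁵ J.

3.98×10⁻⁵ J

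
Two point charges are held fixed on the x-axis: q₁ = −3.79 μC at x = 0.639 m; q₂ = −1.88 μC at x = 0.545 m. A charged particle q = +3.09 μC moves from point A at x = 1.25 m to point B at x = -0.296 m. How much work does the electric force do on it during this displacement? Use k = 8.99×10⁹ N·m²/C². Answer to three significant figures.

-0.0717 J

The work done by the electric force is W_field = −ΔU = −q(V_B − V_A) = q(V_A − V_B).
At A: distances to the source charges are 0.611 m, 0.705 m; V_A = Σ kqᵢ/rᵢ = -7.97×10⁴ V.
At B: distances to the source charges are 0.935 m, 0.841 m; V_B = Σ kqᵢ/rᵢ = -5.65×10⁴ V.
ΔV = V_B − V_A = 2.32×10⁴ V.
W_field = −qΔV = −(3.09×10⁻⁶ C)(2.32×10⁴ V) = -0.0717 J.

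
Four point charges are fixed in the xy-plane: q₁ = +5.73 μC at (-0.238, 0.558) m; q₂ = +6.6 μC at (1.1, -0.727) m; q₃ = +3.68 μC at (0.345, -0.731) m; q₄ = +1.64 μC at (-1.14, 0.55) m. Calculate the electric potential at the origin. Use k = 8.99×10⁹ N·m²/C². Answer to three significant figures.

Electric potential is a scalar, so the contributions from each charge add algebraically: V = Σ kqᵢ/rᵢ.
Distances from the field point to each charge: r₁ = 0.607 m, r₂ = 1.32 m, r₃ = 0.808 m, r₄ = 1.27 m.
V = k[(5.73×10⁻⁶)/(0.607) + (6.60×10⁻⁶)/(1.32) + (3.68×10⁻⁶)/(0.808) + (1.64×10⁻⁶)/(1.27)] = 1.82×10⁵ V.

1.82×10⁵ V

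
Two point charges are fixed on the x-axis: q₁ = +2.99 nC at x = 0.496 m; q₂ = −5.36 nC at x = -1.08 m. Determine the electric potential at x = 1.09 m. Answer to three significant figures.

23.0 V

The total potential is the scalar sum of each charge's contribution, V = Σ kqᵢ/rᵢ.
Distances from the field point to each charge: r₁ = 0.594 m, r₂ = 2.17 m.
V = k[(2.99×10⁻⁹)/(0.594) + (-5.36×10⁻⁹)/(2.17)] = 23.0 V.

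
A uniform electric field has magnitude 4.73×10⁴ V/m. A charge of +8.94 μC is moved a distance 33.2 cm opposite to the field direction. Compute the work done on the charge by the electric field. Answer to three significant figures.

The potential change for a displacement 33.2 cm opposite to the field direction is ΔV = +Ed = 1.57×10⁴ V.
W_field = −qΔV = -0.140 J.

-0.140 J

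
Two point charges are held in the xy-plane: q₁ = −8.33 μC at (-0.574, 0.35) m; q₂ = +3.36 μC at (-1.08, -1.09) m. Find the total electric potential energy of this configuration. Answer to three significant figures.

The assembly work is the sum of pairwise potential energies, U = Σ_{i<j} kqᵢqⱼ/rᵢⱼ.
Pair separations: r₁₂ = 1.53 m.
U = (-0.165) = -0.165 J.

-0.165 J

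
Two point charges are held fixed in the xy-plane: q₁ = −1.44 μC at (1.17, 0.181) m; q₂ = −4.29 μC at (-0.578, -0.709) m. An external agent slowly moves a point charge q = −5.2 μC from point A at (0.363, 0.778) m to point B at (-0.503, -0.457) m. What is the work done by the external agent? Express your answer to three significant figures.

0.619 J

For quasistatic motion the external work equals the change in potential energy: W_ext = qΔV = q(V_B − V_A).
At A: distances to the source charges are 1.00 m, 1.76 m; V_A = Σ kqᵢ/rᵢ = -3.48×10⁴ V.
At B: distances to the source charges are 1.79 m, 0.263 m; V_B = Σ kqᵢ/rᵢ = -1.54×10⁵ V.
ΔV = V_B − V_A = -1.19×10⁵ V.
W_ext = qΔV = (-5.20×10⁻⁶ C)(-1.19×10⁵ V) = 0.619 J.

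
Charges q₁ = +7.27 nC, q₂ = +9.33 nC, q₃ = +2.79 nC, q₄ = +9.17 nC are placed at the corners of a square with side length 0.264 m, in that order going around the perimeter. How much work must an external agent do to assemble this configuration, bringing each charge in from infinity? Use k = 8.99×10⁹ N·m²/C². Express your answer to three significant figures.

The work to assemble the configuration equals its total potential energy, U = Σ kqᵢqⱼ/rᵢⱼ over all pairs.
The four side pairs have separation 0.264 m and the two diagonal pairs 0.373 m.
Summing all 6 pair terms gives U = 8.89×10⁻⁶ J.

8.89×10⁻⁶ J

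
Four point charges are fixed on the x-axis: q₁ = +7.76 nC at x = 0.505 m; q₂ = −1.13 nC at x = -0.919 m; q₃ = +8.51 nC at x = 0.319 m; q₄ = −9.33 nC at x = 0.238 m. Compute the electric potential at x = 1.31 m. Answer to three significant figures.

The total potential is the scalar sum of each charge's contribution, V = Σ kqᵢ/rᵢ.
Distances from the field point to each charge: r₁ = 0.805 m, r₂ = 2.23 m, r₃ = 0.991 m, r₄ = 1.07 m.
V = k[(7.76×10⁻⁹)/(0.805) + (-1.13×10⁻⁹)/(2.23) + (8.51×10⁻⁹)/(0.991) + (-9.33×10⁻⁹)/(1.07)] = 81.1 V.

81.1 V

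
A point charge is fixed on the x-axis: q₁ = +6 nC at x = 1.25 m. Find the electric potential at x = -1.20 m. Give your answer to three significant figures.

22.0 V

The total potential is the scalar sum of each charge's contribution, V = Σ kqᵢ/rᵢ.
V = k[(6.00×10⁻⁹)/(2.45)] = 22.0 V.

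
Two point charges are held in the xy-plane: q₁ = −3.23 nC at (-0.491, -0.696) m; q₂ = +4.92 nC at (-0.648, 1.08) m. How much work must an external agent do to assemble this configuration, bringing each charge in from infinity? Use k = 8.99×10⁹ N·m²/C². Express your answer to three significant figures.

-8.01×10⁻⁸ J

The assembly work is the sum of pairwise potential energies, U = Σ_{i<j} kqᵢqⱼ/rᵢⱼ.
Pair separations: r₁₂ = 1.78 m.
U = (-8.01×10⁻⁸) = -8.01×10⁻⁸ J.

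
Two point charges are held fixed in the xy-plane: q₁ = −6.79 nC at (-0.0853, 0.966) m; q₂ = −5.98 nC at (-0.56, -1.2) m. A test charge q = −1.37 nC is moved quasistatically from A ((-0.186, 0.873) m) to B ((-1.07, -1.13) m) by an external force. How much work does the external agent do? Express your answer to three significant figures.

-4.66×10⁻⁷ J

For quasistatic motion the external work equals the change in potential energy: W_ext = qΔV = q(V_B − V_A).
At A: distances to the source charges are 0.137 m, 2.11 m; V_A = Σ kqᵢ/rᵢ = -471 V.
At B: distances to the source charges are 2.32 m, 0.515 m; V_B = Σ kqᵢ/rᵢ = -131 V.
ΔV = V_B − V_A = 340 V.
W_ext = qΔV = (-1.37×10⁻⁹ C)(340 V) = -4.66×10⁻⁷ J.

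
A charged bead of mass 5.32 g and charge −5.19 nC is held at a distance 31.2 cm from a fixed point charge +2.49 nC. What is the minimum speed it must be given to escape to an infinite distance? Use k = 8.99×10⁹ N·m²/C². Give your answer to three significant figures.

0.0118 m/s

To just escape, total mechanical energy must reach zero at infinity: ½mv²_min + U = 0, so ½mv²_min = −U = |kQq|/r.
|U| = |kQq|/r = (8.99×10⁹ N·m²/C²)(2.49×10⁻⁹)(5.19×10⁻⁹)/(0.312) = 3.72×10⁻⁷ J.
v_min = √(2|U|/m) = √(2·3.72×10⁻⁷/5.32×10⁻³) = 0.0118 m/s.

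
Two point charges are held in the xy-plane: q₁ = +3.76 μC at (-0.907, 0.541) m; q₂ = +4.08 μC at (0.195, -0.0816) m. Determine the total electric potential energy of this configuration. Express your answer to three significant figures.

0.109 J

The work to assemble the configuration equals its total potential energy, U = Σ kqᵢqⱼ/rᵢⱼ over all pairs.
Pair separations: r₁₂ = 1.27 m.
U = (0.109) = 0.109 J.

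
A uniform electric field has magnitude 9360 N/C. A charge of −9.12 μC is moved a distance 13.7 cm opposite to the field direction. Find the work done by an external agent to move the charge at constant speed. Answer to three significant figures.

-0.0117 J

The potential change for a displacement 13.7 cm opposite to the field direction is ΔV = +Ed = 1280 V.
W_ext = qΔV = -0.0117 J.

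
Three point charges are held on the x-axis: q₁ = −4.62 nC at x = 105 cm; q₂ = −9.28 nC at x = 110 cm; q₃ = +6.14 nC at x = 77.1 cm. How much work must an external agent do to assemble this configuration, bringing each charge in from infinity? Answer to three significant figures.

5.24×10⁻⁶ J

The work to assemble the configuration equals its total potential energy, U = Σ kqᵢqⱼ/rᵢⱼ over all pairs.
Pair separations: r₁₂ = 0.0500 m, r₁₃ = 0.279 m, r₂₃ = 0.329 m.
U = (7.71×10⁻⁶) + (-9.14×10⁻⁷) + (-1.56×10⁻⁶) = 5.24×10⁻⁶ J.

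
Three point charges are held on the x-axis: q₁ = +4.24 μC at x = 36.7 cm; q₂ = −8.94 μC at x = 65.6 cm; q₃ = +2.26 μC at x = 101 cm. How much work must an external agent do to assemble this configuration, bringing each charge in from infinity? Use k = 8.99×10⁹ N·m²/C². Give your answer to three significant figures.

-1.56 J

The assembly work is the sum of pairwise potential energies, U = Σ_{i<j} kqᵢqⱼ/rᵢⱼ.
Pair separations: r₁₂ = 0.289 m, r₁₃ = 0.643 m, r₂₃ = 0.354 m.
U = (-1.18) + (0.134) + (-0.513) = -1.56 J.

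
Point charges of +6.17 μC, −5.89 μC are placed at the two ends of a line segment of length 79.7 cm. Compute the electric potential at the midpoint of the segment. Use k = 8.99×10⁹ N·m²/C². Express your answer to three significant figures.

Electric potential is a scalar, so the contributions from each charge add algebraically: V = Σ kqᵢ/rᵢ.
Each charge is 0.399 m from the midpoint.
V = k[(6.17×10⁻⁶)/(0.399) + (-5.89×10⁻⁶)/(0.399)] = 6320 V.

6320 V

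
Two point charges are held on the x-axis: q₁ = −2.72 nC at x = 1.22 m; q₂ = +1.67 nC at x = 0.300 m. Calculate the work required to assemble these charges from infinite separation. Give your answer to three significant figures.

The assembly work is the sum of pairwise potential energies, U = Σ_{i<j} kqᵢqⱼ/rᵢⱼ.
Pair separations: r₁₂ = 0.920 m.
U = (-4.44×10⁻⁸) = -4.44×10⁻⁸ J.

-4.44×10⁻⁸ J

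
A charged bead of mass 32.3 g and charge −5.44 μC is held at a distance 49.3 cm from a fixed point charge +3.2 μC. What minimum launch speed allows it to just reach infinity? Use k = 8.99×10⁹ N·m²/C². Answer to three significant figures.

4.43 m/s

To just escape, total mechanical energy must reach zero at infinity: ½mv²_min + U = 0, so ½mv²_min = −U = |kQq|/r.
|U| = |kQq|/r = (8.99×10⁹ N·m²/C²)(3.20×10⁻⁶)(5.44×10⁻⁶)/(0.493) = 0.317 J.
v_min = √(2|U|/m) = √(2·0.317/0.0323) = 4.43 m/s.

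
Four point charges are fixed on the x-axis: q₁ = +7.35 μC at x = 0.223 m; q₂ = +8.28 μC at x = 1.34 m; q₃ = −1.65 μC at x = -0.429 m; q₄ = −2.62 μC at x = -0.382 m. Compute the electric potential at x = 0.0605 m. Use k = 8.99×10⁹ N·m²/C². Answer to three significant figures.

3.81×10⁵ V

Electric potential is a scalar, so the contributions from each charge add algebraically: V = Σ kqᵢ/rᵢ.
Distances from the field point to each charge: r₁ = 0.163 m, r₂ = 1.28 m, r₃ = 0.489 m, r₄ = 0.443 m.
V = k[(7.35×10⁻⁶)/(0.163) + (8.28×10⁻⁶)/(1.28) + (-1.65×10⁻⁶)/(0.489) + (-2.62×10⁻⁶)/(0.443)] = 3.81×10⁵ V.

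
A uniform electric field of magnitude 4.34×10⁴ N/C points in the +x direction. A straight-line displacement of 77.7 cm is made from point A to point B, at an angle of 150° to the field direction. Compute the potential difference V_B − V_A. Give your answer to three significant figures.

Only the component of displacement along E changes the potential: ΔV = −E·d·cosθ.
ΔV = −(4.34×10⁴ V/m)(0.777 m)cos150° = 2.92×10⁴ V.

2.92×10⁴ V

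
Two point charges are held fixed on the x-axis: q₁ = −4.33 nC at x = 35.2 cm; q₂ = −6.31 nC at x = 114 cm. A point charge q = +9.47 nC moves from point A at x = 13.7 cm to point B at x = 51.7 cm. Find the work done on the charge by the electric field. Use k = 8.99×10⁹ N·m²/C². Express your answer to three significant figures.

The work done by the electric force is W_field = −ΔU = −q(V_B − V_A) = q(V_A − V_B).
At A: distances to the source charges are 0.215 m, 1.00 m; V_A = Σ kqᵢ/rᵢ = -238 V.
At B: distances to the source charges are 0.165 m, 0.623 m; V_B = Σ kqᵢ/rᵢ = -327 V.
ΔV = V_B − V_A = -89.4 V.
W_field = −qΔV = −(9.47×10⁻⁹ C)(-89.4 V) = 8.46×10⁻⁷ J.

8.46×10⁻⁷ J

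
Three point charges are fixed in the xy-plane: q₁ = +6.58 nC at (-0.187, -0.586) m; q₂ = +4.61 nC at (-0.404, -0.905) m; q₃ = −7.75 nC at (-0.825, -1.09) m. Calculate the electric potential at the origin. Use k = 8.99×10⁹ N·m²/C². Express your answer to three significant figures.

Electric potential is a scalar, so the contributions from each charge add algebraically: V = Σ kqᵢ/rᵢ.
Distances from the field point to each charge: r₁ = 0.615 m, r₂ = 0.991 m, r₃ = 1.37 m.
V = k[(6.58×10⁻⁹)/(0.615) + (4.61×10⁻⁹)/(0.991) + (-7.75×10⁻⁹)/(1.37)] = 87.0 V.

87.0 V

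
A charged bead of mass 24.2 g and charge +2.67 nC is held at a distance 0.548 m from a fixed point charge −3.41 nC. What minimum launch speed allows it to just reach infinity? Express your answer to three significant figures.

To just escape, total mechanical energy must reach zero at infinity: ½mv²_min + U = 0, so ½mv²_min = −U = |kQq|/r.
|U| = |kQq|/r = (8.99×10⁹ N·m²/C²)(3.41×10⁻⁹)(2.67×10⁻⁹)/(0.548) = 1.49×10⁻⁷ J.
v_min = √(2|U|/m) = √(2·1.49×10⁻⁷/0.0242) = 3.51×10⁻³ m/s.

3.51×10⁻³ m/s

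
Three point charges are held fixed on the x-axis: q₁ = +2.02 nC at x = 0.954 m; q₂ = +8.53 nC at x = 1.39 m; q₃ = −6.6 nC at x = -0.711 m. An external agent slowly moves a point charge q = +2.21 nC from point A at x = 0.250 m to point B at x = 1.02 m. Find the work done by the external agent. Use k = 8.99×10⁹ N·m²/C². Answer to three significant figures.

For quasistatic motion the external work equals the change in potential energy: W_ext = qΔV = q(V_B − V_A).
At A: distances to the source charges are 0.704 m, 1.14 m, 0.961 m; V_A = Σ kqᵢ/rᵢ = 31.3 V.
At B: distances to the source charges are 0.0660 m, 0.370 m, 1.73 m; V_B = Σ kqᵢ/rᵢ = 448 V.
ΔV = V_B − V_A = 417 V.
W_ext = qΔV = (2.21×10⁻⁹ C)(417 V) = 9.21×10⁻⁷ J.

9.21×10⁻⁷ J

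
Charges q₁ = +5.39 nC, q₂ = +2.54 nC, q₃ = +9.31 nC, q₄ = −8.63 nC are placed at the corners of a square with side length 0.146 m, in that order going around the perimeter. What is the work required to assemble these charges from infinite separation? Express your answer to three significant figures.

-4.28×10⁻⁶ J

The assembly work is the sum of pairwise potential energies, U = Σ_{i<j} kqᵢqⱼ/rᵢⱼ.
The four side pairs have separation 0.146 m and the two diagonal pairs 0.206 m.
Summing all 6 pair terms gives U = -4.28×10⁻⁶ J.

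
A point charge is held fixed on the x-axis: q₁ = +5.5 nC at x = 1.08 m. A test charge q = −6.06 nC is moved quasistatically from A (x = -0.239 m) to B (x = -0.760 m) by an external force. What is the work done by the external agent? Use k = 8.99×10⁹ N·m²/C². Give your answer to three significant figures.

For quasistatic motion the external work equals the change in potential energy: W_ext = qΔV = q(V_B − V_A).
At A: distance to the source charge is 1.32 m; V_A = kq₁/r = 37.5 V.
At B: distance to the source charge is 1.84 m; V_B = kq₁/r = 26.9 V.
ΔV = V_B − V_A = -10.6 V.
W_ext = qΔV = (-6.06×10⁻⁹ C)(-10.6 V) = 6.43×10⁻⁸ J.

6.43×10⁻⁸ J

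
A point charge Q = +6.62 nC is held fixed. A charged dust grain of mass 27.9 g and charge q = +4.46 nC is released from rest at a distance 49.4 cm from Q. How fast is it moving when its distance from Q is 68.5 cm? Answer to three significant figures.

3.28×10⁻³ m/s

Only the electrostatic force acts, so mechanical energy is conserved: ½mv² = U₁ − U₂ = kQq(1/r₁ − 1/r₂).
U₁ − U₂ = (8.99×10⁹ N·m²/C²)(6.62×10⁻⁹ C)(4.46×10⁻⁹ C)(1/0.494 − 1/0.685) = 1.50×10⁻⁷ J.
v = √(2·1.50×10⁻⁷/0.0279) = 3.28×10⁻³ m/s.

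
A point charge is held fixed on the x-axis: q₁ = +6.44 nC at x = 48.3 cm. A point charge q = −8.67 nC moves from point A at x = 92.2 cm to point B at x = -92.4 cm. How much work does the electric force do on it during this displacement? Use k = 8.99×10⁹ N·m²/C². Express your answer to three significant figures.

The work done by the electric force is W_field = −ΔU = −q(V_B − V_A) = q(V_A − V_B).
At A: distance to the source charge is 0.439 m; V_A = kq₁/r = 132 V.
At B: distance to the source charge is 1.41 m; V_B = kq₁/r = 41.1 V.
ΔV = V_B − V_A = -90.7 V.
W_field = −qΔV = −(-8.67×10⁻⁹ C)(-90.7 V) = -7.87×10⁻⁷ J.

-7.87×10⁻⁷ J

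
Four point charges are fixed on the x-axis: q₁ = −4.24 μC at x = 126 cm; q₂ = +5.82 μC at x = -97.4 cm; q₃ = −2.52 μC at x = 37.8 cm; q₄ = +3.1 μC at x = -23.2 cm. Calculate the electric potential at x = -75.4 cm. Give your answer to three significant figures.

2.52×10⁵ V

The total potential is the scalar sum of each charge's contribution, V = Σ kqᵢ/rᵢ.
Distances from the field point to each charge: r₁ = 2.01 m, r₂ = 0.220 m, r₃ = 1.13 m, r₄ = 0.522 m.
V = k[(-4.24×10⁻⁶)/(2.01) + (5.82×10⁻⁶)/(0.220) + (-2.52×10⁻⁶)/(1.13) + (3.10×10⁻⁶)/(0.522)] = 2.52×10⁵ V.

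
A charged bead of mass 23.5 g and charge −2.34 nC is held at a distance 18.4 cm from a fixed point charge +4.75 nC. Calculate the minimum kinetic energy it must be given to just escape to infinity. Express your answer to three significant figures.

To just escape, total mechanical energy must reach zero at infinity: ½mv²_min + U = 0, so ½mv²_min = −U = |kQq|/r.
|U| = |kQq|/r = (8.99×10⁹ N·m²/C²)(4.75×10⁻⁹)(2.34×10⁻⁹)/(0.184) = 5.43×10⁻⁷ J.

5.43×10⁻⁷ J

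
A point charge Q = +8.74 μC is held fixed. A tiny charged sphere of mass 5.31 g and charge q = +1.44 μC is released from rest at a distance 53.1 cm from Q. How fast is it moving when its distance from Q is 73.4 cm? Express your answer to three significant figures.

Only the electrostatic force acts, so mechanical energy is conserved: ½mv² = U₁ − U₂ = kQq(1/r₁ − 1/r₂).
U₁ − U₂ = (8.99×10⁹ N·m²/C²)(8.74×10⁻⁶ C)(1.44×10⁻⁶ C)(1/0.531 − 1/0.734) = 0.0589 J.
v = √(2·0.0589/5.31×10⁻³) = 4.71 m/s.

4.71 m/s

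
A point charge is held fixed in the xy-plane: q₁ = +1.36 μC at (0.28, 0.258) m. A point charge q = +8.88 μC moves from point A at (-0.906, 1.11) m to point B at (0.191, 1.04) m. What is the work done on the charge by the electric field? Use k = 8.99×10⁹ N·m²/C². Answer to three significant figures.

The work done by the electric force is W_field = −ΔU = −q(V_B − V_A) = q(V_A − V_B).
At A: distance to the source charge is 1.46 m; V_A = kq₁/r = 8370 V.
At B: distance to the source charge is 0.787 m; V_B = kq₁/r = 1.55×10⁴ V.
ΔV = V_B − V_A = 7160 V.
W_field = −qΔV = −(8.88×10⁻⁶ C)(7160 V) = -0.0636 J.

-0.0636 J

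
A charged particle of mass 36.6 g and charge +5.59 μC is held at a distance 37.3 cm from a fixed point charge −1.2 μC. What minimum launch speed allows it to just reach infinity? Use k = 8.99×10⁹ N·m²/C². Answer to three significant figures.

2.97 m/s

To just escape, total mechanical energy must reach zero at infinity: ½mv²_min + U = 0, so ½mv²_min = −U = |kQq|/r.
|U| = |kQq|/r = (8.99×10⁹ N·m²/C²)(1.20×10⁻⁶)(5.59×10⁻⁶)/(0.373) = 0.162 J.
v_min = √(2|U|/m) = √(2·0.162/0.0366) = 2.97 m/s.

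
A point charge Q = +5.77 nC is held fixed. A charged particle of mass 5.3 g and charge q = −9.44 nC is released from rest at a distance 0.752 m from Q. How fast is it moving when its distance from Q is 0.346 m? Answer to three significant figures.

Only the electrostatic force acts, so mechanical energy is conserved: ½mv² = U₁ − U₂ = kQq(1/r₁ − 1/r₂).
U₁ − U₂ = (8.99×10⁹ N·m²/C²)(5.77×10⁻⁹ C)(-9.44×10⁻⁹ C)(1/0.752 − 1/0.346) = 7.64×10⁻⁷ J.
v = √(2·7.64×10⁻⁷/5.30×10⁻³) = 0.0170 m/s.

0.0170 m/s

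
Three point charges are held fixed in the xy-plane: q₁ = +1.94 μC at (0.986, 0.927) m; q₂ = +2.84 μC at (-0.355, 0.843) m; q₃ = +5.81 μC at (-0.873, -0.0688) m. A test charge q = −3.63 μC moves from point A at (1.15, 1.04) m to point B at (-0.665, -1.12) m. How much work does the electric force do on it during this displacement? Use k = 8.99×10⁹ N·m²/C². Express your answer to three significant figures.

The work done by the electric force is W_field = −ΔU = −q(V_B − V_A) = q(V_A − V_B).
At A: distances to the source charges are 0.199 m, 1.52 m, 2.31 m; V_A = Σ kqᵢ/rᵢ = 1.27×10⁵ V.
At B: distances to the source charges are 2.63 m, 1.99 m, 1.07 m; V_B = Σ kqᵢ/rᵢ = 6.82×10⁴ V.
ΔV = V_B − V_A = -5.88×10⁴ V.
W_field = −qΔV = −(-3.63×10⁻⁶ C)(-5.88×10⁴ V) = -0.213 J.

-0.213 J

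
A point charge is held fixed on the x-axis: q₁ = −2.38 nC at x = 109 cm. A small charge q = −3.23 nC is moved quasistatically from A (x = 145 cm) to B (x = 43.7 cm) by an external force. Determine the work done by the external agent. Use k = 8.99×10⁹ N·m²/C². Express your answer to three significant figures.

-8.61×10⁻⁸ J

For quasistatic motion the external work equals the change in potential energy: W_ext = qΔV = q(V_B − V_A).
At A: distance to the source charge is 0.360 m; V_A = kq₁/r = -59.4 V.
At B: distance to the source charge is 0.653 m; V_B = kq₁/r = -32.8 V.
ΔV = V_B − V_A = 26.7 V.
W_ext = qΔV = (-3.23×10⁻⁹ C)(26.7 V) = -8.61×10⁻⁸ J.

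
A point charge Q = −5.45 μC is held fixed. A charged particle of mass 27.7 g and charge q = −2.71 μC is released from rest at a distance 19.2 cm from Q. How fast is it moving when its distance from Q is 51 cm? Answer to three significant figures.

Only the electrostatic force acts, so mechanical energy is conserved: ½mv² = U₁ − U₂ = kQq(1/r₁ − 1/r₂).
U₁ − U₂ = (8.99×10⁹ N·m²/C²)(-5.45×10⁻⁶ C)(-2.71×10⁻⁶ C)(1/0.192 − 1/0.510) = 0.431 J.
v = √(2·0.431/0.0277) = 5.58 m/s.

5.58 m/s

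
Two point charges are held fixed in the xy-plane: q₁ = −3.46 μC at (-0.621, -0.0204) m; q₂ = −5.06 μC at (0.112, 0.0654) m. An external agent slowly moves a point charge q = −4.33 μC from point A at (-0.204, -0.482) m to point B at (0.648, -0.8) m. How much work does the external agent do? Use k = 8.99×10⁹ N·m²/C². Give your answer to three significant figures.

-0.244 J

For quasistatic motion the external work equals the change in potential energy: W_ext = qΔV = q(V_B − V_A).
At A: distances to the source charges are 0.622 m, 0.632 m; V_A = Σ kqᵢ/rᵢ = -1.22×10⁵ V.
At B: distances to the source charges are 1.49 m, 1.02 m; V_B = Σ kqᵢ/rᵢ = -6.56×10⁴ V.
ΔV = V_B − V_A = 5.64×10⁴ V.
W_ext = qΔV = (-4.33×10⁻⁶ C)(5.64×10⁴ V) = -0.244 J.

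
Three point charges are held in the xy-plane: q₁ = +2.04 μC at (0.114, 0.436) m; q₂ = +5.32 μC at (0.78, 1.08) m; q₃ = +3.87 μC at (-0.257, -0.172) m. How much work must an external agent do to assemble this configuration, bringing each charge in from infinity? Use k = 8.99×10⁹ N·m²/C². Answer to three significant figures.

0.319 J

The assembly work is the sum of pairwise potential energies, U = Σ_{i<j} kqᵢqⱼ/rᵢⱼ.
Pair separations: r₁₂ = 0.926 m, r₁₃ = 0.712 m, r₂₃ = 1.63 m.
U = (0.105) + (0.0996) + (0.114) = 0.319 J.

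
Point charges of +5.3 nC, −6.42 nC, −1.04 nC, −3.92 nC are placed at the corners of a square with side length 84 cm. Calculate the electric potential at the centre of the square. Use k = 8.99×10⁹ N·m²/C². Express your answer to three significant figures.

-92.0 V

The total potential is the scalar sum of each charge's contribution, V = Σ kqᵢ/rᵢ.
The distance from each corner to the centre is a√2/2 = 0.594 m.
V = k[(5.30×10⁻⁹)/(0.594) + (-6.42×10⁻⁹)/(0.594) + (-1.04×10⁻⁹)/(0.594) + (-3.92×10⁻⁹)/(0.594)] = -92.0 V.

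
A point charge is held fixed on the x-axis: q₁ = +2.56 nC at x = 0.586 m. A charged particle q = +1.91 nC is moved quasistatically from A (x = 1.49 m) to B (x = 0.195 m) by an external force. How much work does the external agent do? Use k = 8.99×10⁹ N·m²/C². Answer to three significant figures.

For quasistatic motion the external work equals the change in potential energy: W_ext = qΔV = q(V_B − V_A).
At A: distance to the source charge is 0.904 m; V_A = kq₁/r = 25.5 V.
At B: distance to the source charge is 0.391 m; V_B = kq₁/r = 58.9 V.
ΔV = V_B − V_A = 33.4 V.
W_ext = qΔV = (1.91×10⁻⁹ C)(33.4 V) = 6.38×10⁻⁸ J.

6.38×10⁻⁸ J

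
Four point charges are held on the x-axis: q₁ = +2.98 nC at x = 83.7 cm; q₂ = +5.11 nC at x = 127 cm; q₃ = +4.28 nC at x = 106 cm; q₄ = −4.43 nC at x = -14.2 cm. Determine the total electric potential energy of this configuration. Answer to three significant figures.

1.36×10⁻⁶ J

The work to assemble the configuration equals its total potential energy, U = Σ kqᵢqⱼ/rᵢⱼ over all pairs.
Pair separations: r₁₂ = 0.433 m, r₁₃ = 0.223 m, r₁₄ = 0.979 m, r₂₃ = 0.210 m, r₂₄ = 1.41 m, r₃₄ = 1.20 m.
Summing all 6 pair terms gives U = 1.36×10⁻⁶ J.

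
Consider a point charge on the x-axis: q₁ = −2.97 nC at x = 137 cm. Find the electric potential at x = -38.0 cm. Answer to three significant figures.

Electric potential is a scalar, so the contributions from each charge add algebraically: V = Σ kqᵢ/rᵢ.
V = k[(-2.97×10⁻⁹)/(1.75)] = -15.3 V.

-15.3 V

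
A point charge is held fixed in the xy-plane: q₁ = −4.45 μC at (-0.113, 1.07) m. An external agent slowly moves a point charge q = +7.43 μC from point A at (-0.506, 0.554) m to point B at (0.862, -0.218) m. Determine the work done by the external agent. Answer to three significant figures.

For quasistatic motion the external work equals the change in potential energy: W_ext = qΔV = q(V_B − V_A).
At A: distance to the source charge is 0.649 m; V_A = kq₁/r = -6.17×10⁴ V.
At B: distance to the source charge is 1.62 m; V_B = kq₁/r = -2.48×10⁴ V.
ΔV = V_B − V_A = 3.69×10⁴ V.
W_ext = qΔV = (7.43×10⁻⁶ C)(3.69×10⁴ V) = 0.274 J.

0.274 J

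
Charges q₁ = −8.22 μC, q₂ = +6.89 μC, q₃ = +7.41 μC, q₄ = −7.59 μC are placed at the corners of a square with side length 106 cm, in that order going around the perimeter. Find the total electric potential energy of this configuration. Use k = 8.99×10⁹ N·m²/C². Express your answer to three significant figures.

-0.674 J

The assembly work is the sum of pairwise potential energies, U = Σ_{i<j} kqᵢqⱼ/rᵢⱼ.
The four side pairs have separation 1.06 m and the two diagonal pairs 1.50 m.
Summing all 6 pair terms gives U = -0.674 J.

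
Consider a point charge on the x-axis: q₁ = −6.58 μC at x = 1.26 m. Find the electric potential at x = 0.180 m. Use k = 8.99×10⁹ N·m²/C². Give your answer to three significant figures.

-5.48×10⁴ V

The total potential is the scalar sum of each charge's contribution, V = Σ kqᵢ/rᵢ.
V = k[(-6.58×10⁻⁶)/(1.08)] = -5.48×10⁴ V.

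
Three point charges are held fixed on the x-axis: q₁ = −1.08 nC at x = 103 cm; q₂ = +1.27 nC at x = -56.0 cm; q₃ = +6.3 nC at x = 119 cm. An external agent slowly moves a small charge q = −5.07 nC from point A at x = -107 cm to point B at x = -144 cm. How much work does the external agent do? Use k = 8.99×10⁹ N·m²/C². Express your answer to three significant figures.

For quasistatic motion the external work equals the change in potential energy: W_ext = qΔV = q(V_B − V_A).
At A: distances to the source charges are 2.10 m, 0.510 m, 2.26 m; V_A = Σ kqᵢ/rᵢ = 42.8 V.
At B: distances to the source charges are 2.47 m, 0.880 m, 2.63 m; V_B = Σ kqᵢ/rᵢ = 30.6 V.
ΔV = V_B − V_A = -12.2 V.
W_ext = qΔV = (-5.07×10⁻⁹ C)(-12.2 V) = 6.21×10⁻⁸ J.

6.21×10⁻⁸ J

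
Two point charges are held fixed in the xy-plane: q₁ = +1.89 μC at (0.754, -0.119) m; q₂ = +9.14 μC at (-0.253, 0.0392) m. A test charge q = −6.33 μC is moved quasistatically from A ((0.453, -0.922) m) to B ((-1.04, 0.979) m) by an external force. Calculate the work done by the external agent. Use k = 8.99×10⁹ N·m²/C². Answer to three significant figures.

0.0861 J

For quasistatic motion the external work equals the change in potential energy: W_ext = qΔV = q(V_B − V_A).
At A: distances to the source charges are 0.858 m, 1.19 m; V_A = Σ kqᵢ/rᵢ = 8.87×10⁴ V.
At B: distances to the source charges are 2.10 m, 1.23 m; V_B = Σ kqᵢ/rᵢ = 7.51×10⁴ V.
ΔV = V_B − V_A = -1.36×10⁴ V.
W_ext = qΔV = (-6.33×10⁻⁶ C)(-1.36×10⁴ V) = 0.0861 J.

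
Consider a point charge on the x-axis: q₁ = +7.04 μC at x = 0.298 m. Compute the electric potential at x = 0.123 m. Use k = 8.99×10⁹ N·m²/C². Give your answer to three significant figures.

3.62×10⁵ V

The total potential is the scalar sum of each charge's contribution, V = Σ kqᵢ/rᵢ.
V = k[(7.04×10⁻⁶)/(0.175)] = 3.62×10⁵ V.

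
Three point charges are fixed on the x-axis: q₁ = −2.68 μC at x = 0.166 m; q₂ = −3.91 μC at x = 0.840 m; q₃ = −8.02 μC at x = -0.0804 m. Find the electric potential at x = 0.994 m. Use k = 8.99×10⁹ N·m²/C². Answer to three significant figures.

The total potential is the scalar sum of each charge's contribution, V = Σ kqᵢ/rᵢ.
Distances from the field point to each charge: r₁ = 0.828 m, r₂ = 0.154 m, r₃ = 1.07 m.
V = k[(-2.68×10⁻⁶)/(0.828) + (-3.91×10⁻⁶)/(0.154) + (-8.02×10⁻⁶)/(1.07)] = -3.24×10⁵ V.

-3.24×10⁵ V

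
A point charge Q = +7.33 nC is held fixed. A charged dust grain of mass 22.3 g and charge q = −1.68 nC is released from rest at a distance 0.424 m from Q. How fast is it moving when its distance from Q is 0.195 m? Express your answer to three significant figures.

Only the electrostatic force acts, so mechanical energy is conserved: ½mv² = U₁ − U₂ = kQq(1/r₁ − 1/r₂).
U₁ − U₂ = (8.99×10⁹ N·m²/C²)(7.33×10⁻⁹ C)(-1.68×10⁻⁹ C)(1/0.424 − 1/0.195) = 3.07×10⁻⁷ J.
v = √(2·3.07×10⁻⁷/0.0223) = 5.24×10⁻³ m/s.

5.24×10⁻³ m/s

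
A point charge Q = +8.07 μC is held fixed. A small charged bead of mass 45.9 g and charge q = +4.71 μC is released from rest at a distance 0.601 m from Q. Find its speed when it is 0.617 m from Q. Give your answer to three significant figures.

Only the electrostatic force acts, so mechanical energy is conserved: ½mv² = U₁ − U₂ = kQq(1/r₁ − 1/r₂).
U₁ − U₂ = (8.99×10⁹ N·m²/C²)(8.07×10⁻⁶ C)(4.71×10⁻⁶ C)(1/0.601 − 1/0.617) = 0.0147 J.
v = √(2·0.0147/0.0459) = 0.802 m/s.

0.802 m/s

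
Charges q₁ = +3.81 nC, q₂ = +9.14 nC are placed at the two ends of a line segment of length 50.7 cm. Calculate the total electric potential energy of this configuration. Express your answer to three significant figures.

6.17×10⁻⁷ J

The assembly work is the sum of pairwise potential energies, U = Σ_{i<j} kqᵢqⱼ/rᵢⱼ.
The separation is r = 0.507 m.
U = (6.17×10⁻⁷) = 6.17×10⁻⁷ J.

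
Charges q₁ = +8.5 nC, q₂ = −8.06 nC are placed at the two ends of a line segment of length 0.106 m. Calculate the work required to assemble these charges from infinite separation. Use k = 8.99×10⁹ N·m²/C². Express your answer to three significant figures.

The work to assemble the configuration equals its total potential energy, U = Σ kqᵢqⱼ/rᵢⱼ over all pairs.
The separation is r = 0.106 m.
U = (-5.81×10⁻⁶) = -5.81×10⁻⁶ J.

-5.81×10⁻⁶ J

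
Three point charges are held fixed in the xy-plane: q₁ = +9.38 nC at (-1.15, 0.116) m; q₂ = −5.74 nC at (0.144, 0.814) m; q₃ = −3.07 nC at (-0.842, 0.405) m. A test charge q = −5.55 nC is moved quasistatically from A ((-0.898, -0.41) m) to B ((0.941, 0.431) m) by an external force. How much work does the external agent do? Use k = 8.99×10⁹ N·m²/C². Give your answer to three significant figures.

For quasistatic motion the external work equals the change in potential energy: W_ext = qΔV = q(V_B − V_A).
At A: distances to the source charges are 0.583 m, 1.61 m, 0.817 m; V_A = Σ kqᵢ/rᵢ = 78.7 V.
At B: distances to the source charges are 2.11 m, 0.884 m, 1.78 m; V_B = Σ kqᵢ/rᵢ = -34.0 V.
ΔV = V_B − V_A = -113 V.
W_ext = qΔV = (-5.55×10⁻⁹ C)(-113 V) = 6.25×10⁻⁷ J.

6.25×10⁻⁷ J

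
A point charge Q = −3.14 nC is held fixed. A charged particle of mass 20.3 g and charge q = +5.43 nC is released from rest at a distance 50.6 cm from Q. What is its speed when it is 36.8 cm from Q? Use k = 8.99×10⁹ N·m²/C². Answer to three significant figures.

3.35×10⁻³ m/s

Only the electrostatic force acts, so mechanical energy is conserved: ½mv² = U₁ − U₂ = kQq(1/r₁ − 1/r₂).
U₁ − U₂ = (8.99×10⁹ N·m²/C²)(-3.14×10⁻⁹ C)(5.43×10⁻⁹ C)(1/0.506 − 1/0.368) = 1.14×10⁻⁷ J.
v = √(2·1.14×10⁻⁷/0.0203) = 3.35×10⁻³ m/s.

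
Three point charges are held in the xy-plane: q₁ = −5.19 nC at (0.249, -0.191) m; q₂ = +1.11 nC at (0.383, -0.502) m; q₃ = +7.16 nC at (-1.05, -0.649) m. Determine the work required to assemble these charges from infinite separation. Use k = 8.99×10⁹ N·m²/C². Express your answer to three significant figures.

The assembly work is the sum of pairwise potential energies, U = Σ_{i<j} kqᵢqⱼ/rᵢⱼ.
Pair separations: r₁₂ = 0.339 m, r₁₃ = 1.38 m, r₂₃ = 1.44 m.
U = (-1.53×10⁻⁷) + (-2.43×10⁻⁷) + (4.96×10⁻⁸) = -3.46×10⁻⁷ J.

-3.46×10⁻⁷ J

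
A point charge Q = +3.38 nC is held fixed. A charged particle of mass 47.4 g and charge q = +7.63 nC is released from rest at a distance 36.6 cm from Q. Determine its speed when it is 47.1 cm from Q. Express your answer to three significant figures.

Only the electrostatic force acts, so mechanical energy is conserved: ½mv² = U₁ − U₂ = kQq(1/r₁ − 1/r₂).
U₁ − U₂ = (8.99×10⁹ N·m²/C²)(3.38×10⁻⁹ C)(7.63×10⁻⁹ C)(1/0.366 − 1/0.471) = 1.41×10⁻⁷ J.
v = √(2·1.41×10⁻⁷/0.0474) = 2.44×10⁻³ m/s.

2.44×10⁻³ m/s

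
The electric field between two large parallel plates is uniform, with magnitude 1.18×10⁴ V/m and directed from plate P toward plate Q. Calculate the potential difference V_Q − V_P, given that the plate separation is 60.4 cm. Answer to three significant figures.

In a uniform field, potential decreases in the direction of E: ΔV = −E·d for a displacement d parallel to E.
Going from P to Q is a displacement of 60.4 cm along the field, so V_Q − V_P = −Ed = -7130 V.

-7130 V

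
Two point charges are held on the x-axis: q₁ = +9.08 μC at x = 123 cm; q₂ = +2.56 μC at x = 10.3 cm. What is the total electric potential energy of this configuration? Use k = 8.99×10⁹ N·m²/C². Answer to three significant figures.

0.185 J

The assembly work is the sum of pairwise potential energies, U = Σ_{i<j} kqᵢqⱼ/rᵢⱼ.
Pair separations: r₁₂ = 1.13 m.
U = (0.185) = 0.185 J.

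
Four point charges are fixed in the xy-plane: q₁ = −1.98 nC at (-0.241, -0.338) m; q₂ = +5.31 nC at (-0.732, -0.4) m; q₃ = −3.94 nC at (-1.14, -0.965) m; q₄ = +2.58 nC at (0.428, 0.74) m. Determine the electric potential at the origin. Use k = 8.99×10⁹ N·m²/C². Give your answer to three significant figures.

17.8 V

The total potential is the scalar sum of each charge's contribution, V = Σ kqᵢ/rᵢ.
Distances from the field point to each charge: r₁ = 0.415 m, r₂ = 0.834 m, r₃ = 1.49 m, r₄ = 0.855 m.
V = k[(-1.98×10⁻⁹)/(0.415) + (5.31×10⁻⁹)/(0.834) + (-3.94×10⁻⁹)/(1.49) + (2.58×10⁻⁹)/(0.855)] = 17.8 V.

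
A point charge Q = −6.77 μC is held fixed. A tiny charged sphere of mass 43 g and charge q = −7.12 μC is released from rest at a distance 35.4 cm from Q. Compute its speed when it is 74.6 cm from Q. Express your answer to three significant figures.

Only the electrostatic force acts, so mechanical energy is conserved: ½mv² = U₁ − U₂ = kQq(1/r₁ − 1/r₂).
U₁ − U₂ = (8.99×10⁹ N·m²/C²)(-6.77×10⁻⁶ C)(-7.12×10⁻⁶ C)(1/0.354 − 1/0.746) = 0.643 J.
v = √(2·0.643/0.0430) = 5.47 m/s.

5.47 m/s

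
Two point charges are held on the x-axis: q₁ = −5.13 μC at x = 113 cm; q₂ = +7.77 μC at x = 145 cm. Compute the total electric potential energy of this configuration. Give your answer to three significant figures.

The work to assemble the configuration equals its total potential energy, U = Σ kqᵢqⱼ/rᵢⱼ over all pairs.
Pair separations: r₁₂ = 0.320 m.
U = (-1.12) = -1.12 J.

-1.12 J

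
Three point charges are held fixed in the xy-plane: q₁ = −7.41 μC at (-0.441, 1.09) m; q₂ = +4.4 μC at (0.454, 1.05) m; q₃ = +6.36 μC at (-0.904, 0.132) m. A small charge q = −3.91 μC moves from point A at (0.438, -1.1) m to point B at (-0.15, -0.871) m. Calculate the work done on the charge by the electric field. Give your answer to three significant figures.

0.0393 J

The work done by the electric force is W_field = −ΔU = −q(V_B − V_A) = q(V_A − V_B).
At A: distances to the source charges are 2.36 m, 2.15 m, 1.82 m; V_A = Σ kqᵢ/rᵢ = 2.16×10⁴ V.
At B: distances to the source charges are 1.98 m, 2.01 m, 1.25 m; V_B = Σ kqᵢ/rᵢ = 3.16×10⁴ V.
ΔV = V_B − V_A = 1.01×10⁴ V.
W_field = −qΔV = −(-3.91×10⁻⁶ C)(1.01×10⁴ V) = 0.0393 J.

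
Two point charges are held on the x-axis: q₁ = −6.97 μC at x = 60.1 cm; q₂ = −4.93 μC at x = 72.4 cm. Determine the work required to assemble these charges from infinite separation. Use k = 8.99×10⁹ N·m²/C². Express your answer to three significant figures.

The assembly work is the sum of pairwise potential energies, U = Σ_{i<j} kqᵢqⱼ/rᵢⱼ.
Pair separations: r₁₂ = 0.123 m.
U = (2.51) = 2.51 J.

2.51 J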